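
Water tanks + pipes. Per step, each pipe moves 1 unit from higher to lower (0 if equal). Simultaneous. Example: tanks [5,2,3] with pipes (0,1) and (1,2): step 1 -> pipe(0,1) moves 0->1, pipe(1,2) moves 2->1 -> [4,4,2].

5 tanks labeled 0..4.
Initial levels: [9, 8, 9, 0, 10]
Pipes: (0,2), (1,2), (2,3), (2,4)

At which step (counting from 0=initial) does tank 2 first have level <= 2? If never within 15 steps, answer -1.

Step 1: flows [0=2,2->1,2->3,4->2] -> levels [9 9 8 1 9]
Step 2: flows [0->2,1->2,2->3,4->2] -> levels [8 8 10 2 8]
Step 3: flows [2->0,2->1,2->3,2->4] -> levels [9 9 6 3 9]
Step 4: flows [0->2,1->2,2->3,4->2] -> levels [8 8 8 4 8]
Step 5: flows [0=2,1=2,2->3,2=4] -> levels [8 8 7 5 8]
Step 6: flows [0->2,1->2,2->3,4->2] -> levels [7 7 9 6 7]
Step 7: flows [2->0,2->1,2->3,2->4] -> levels [8 8 5 7 8]
Step 8: flows [0->2,1->2,3->2,4->2] -> levels [7 7 9 6 7]
  -> period-2 cycle (repeats step 6); tank 2 never drops to <=2
Tank 2 never reaches <=2 within 15 steps

Answer: -1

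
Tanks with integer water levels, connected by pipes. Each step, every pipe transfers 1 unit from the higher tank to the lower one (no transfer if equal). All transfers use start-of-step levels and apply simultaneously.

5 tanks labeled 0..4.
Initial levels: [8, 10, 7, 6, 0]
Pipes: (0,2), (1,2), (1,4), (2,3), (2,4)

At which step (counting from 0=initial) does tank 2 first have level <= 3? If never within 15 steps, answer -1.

Step 1: flows [0->2,1->2,1->4,2->3,2->4] -> levels [7 8 7 7 2]
Step 2: flows [0=2,1->2,1->4,2=3,2->4] -> levels [7 6 7 7 4]
Step 3: flows [0=2,2->1,1->4,2=3,2->4] -> levels [7 6 5 7 6]
Step 4: flows [0->2,1->2,1=4,3->2,4->2] -> levels [6 5 9 6 5]
Step 5: flows [2->0,2->1,1=4,2->3,2->4] -> levels [7 6 5 7 6]
  -> period-2 cycle (repeats step 3); tank 2 never drops to <=3
Tank 2 never reaches <=3 within 15 steps

Answer: -1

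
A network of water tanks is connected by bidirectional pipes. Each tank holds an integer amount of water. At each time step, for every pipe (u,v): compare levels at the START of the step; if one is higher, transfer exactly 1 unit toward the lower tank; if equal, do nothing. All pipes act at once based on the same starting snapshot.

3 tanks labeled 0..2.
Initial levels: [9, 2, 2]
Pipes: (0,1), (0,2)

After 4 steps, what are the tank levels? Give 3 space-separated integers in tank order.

Answer: 5 4 4

Derivation:
Step 1: flows [0->1,0->2] -> levels [7 3 3]
Step 2: flows [0->1,0->2] -> levels [5 4 4]
Step 3: flows [0->1,0->2] -> levels [3 5 5]
Step 4: flows [1->0,2->0] -> levels [5 4 4]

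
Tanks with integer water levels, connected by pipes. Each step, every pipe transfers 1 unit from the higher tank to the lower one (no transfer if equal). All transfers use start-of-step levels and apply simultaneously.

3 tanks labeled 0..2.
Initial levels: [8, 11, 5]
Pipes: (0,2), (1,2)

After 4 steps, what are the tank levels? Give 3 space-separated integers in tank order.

Answer: 8 8 8

Derivation:
Step 1: flows [0->2,1->2] -> levels [7 10 7]
Step 2: flows [0=2,1->2] -> levels [7 9 8]
Step 3: flows [2->0,1->2] -> levels [8 8 8]
Step 4: flows [0=2,1=2] -> levels [8 8 8]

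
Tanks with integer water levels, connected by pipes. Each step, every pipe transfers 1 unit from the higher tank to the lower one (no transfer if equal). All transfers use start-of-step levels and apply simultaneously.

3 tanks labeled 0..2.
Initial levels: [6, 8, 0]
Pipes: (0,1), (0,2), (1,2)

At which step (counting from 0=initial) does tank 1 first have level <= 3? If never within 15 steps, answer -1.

Step 1: flows [1->0,0->2,1->2] -> levels [6 6 2]
Step 2: flows [0=1,0->2,1->2] -> levels [5 5 4]
Step 3: flows [0=1,0->2,1->2] -> levels [4 4 6]
Step 4: flows [0=1,2->0,2->1] -> levels [5 5 4]
  -> period-2 cycle (repeats step 2); tank 1 never drops to <=3
Tank 1 never reaches <=3 within 15 steps

Answer: -1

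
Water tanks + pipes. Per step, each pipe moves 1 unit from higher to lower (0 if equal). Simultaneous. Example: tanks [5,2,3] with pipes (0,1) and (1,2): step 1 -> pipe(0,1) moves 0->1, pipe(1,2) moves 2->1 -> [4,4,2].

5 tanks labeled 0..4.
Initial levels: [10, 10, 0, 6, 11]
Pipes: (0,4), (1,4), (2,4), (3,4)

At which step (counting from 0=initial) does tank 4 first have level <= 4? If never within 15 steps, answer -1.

Step 1: flows [4->0,4->1,4->2,4->3] -> levels [11 11 1 7 7]
Step 2: flows [0->4,1->4,4->2,3=4] -> levels [10 10 2 7 8]
Step 3: flows [0->4,1->4,4->2,4->3] -> levels [9 9 3 8 8]
Step 4: flows [0->4,1->4,4->2,3=4] -> levels [8 8 4 8 9]
Step 5: flows [4->0,4->1,4->2,4->3] -> levels [9 9 5 9 5]
Step 6: flows [0->4,1->4,2=4,3->4] -> levels [8 8 5 8 8]
Step 7: flows [0=4,1=4,4->2,3=4] -> levels [8 8 6 8 7]
Step 8: flows [0->4,1->4,4->2,3->4] -> levels [7 7 7 7 9]
Step 9: flows [4->0,4->1,4->2,4->3] -> levels [8 8 8 8 5]
Step 10: flows [0->4,1->4,2->4,3->4] -> levels [7 7 7 7 9]
  -> period-2 cycle (repeats step 8); tank 4 never drops to <=4
Tank 4 never reaches <=4 within 15 steps

Answer: -1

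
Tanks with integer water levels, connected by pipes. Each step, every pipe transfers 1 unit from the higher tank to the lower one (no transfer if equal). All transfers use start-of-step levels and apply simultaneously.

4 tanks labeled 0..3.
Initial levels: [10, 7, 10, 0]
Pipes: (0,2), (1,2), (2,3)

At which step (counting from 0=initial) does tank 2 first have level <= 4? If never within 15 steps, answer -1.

Answer: -1

Derivation:
Step 1: flows [0=2,2->1,2->3] -> levels [10 8 8 1]
Step 2: flows [0->2,1=2,2->3] -> levels [9 8 8 2]
Step 3: flows [0->2,1=2,2->3] -> levels [8 8 8 3]
Step 4: flows [0=2,1=2,2->3] -> levels [8 8 7 4]
Step 5: flows [0->2,1->2,2->3] -> levels [7 7 8 5]
Step 6: flows [2->0,2->1,2->3] -> levels [8 8 5 6]
Step 7: flows [0->2,1->2,3->2] -> levels [7 7 8 5]
  -> period-2 cycle (repeats step 5); tank 2 never drops to <=4
Tank 2 never reaches <=4 within 15 steps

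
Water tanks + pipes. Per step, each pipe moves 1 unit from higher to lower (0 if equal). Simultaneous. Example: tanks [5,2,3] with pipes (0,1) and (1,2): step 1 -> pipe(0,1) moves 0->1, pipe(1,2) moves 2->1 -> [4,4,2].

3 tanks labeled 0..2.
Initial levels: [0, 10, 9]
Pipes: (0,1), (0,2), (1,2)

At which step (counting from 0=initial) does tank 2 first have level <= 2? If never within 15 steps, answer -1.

Answer: -1

Derivation:
Step 1: flows [1->0,2->0,1->2] -> levels [2 8 9]
Step 2: flows [1->0,2->0,2->1] -> levels [4 8 7]
Step 3: flows [1->0,2->0,1->2] -> levels [6 6 7]
Step 4: flows [0=1,2->0,2->1] -> levels [7 7 5]
Step 5: flows [0=1,0->2,1->2] -> levels [6 6 7]
  -> period-2 cycle (repeats step 3); tank 2 never drops to <=2
Tank 2 never reaches <=2 within 15 steps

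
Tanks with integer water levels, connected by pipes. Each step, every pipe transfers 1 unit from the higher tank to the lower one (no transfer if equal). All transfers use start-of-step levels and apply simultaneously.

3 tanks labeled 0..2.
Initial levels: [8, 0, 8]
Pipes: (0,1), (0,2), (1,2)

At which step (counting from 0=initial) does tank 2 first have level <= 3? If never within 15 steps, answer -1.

Answer: -1

Derivation:
Step 1: flows [0->1,0=2,2->1] -> levels [7 2 7]
Step 2: flows [0->1,0=2,2->1] -> levels [6 4 6]
Step 3: flows [0->1,0=2,2->1] -> levels [5 6 5]
Step 4: flows [1->0,0=2,1->2] -> levels [6 4 6]
  -> period-2 cycle (repeats step 2); tank 2 never drops to <=3
Tank 2 never reaches <=3 within 15 steps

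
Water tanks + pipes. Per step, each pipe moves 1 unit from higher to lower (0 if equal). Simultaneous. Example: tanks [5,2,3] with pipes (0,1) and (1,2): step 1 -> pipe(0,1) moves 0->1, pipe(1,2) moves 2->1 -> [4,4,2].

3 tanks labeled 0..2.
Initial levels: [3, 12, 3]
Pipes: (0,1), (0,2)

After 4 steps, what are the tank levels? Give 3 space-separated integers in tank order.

Step 1: flows [1->0,0=2] -> levels [4 11 3]
Step 2: flows [1->0,0->2] -> levels [4 10 4]
Step 3: flows [1->0,0=2] -> levels [5 9 4]
Step 4: flows [1->0,0->2] -> levels [5 8 5]

Answer: 5 8 5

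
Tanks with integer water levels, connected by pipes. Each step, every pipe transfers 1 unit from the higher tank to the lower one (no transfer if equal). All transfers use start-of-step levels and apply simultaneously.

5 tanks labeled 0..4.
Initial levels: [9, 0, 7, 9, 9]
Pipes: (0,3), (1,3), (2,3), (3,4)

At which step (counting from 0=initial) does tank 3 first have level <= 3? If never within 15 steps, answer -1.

Step 1: flows [0=3,3->1,3->2,3=4] -> levels [9 1 8 7 9]
Step 2: flows [0->3,3->1,2->3,4->3] -> levels [8 2 7 9 8]
Step 3: flows [3->0,3->1,3->2,3->4] -> levels [9 3 8 5 9]
Step 4: flows [0->3,3->1,2->3,4->3] -> levels [8 4 7 7 8]
Step 5: flows [0->3,3->1,2=3,4->3] -> levels [7 5 7 8 7]
Step 6: flows [3->0,3->1,3->2,3->4] -> levels [8 6 8 4 8]
Step 7: flows [0->3,1->3,2->3,4->3] -> levels [7 5 7 8 7]
  -> period-2 cycle (repeats step 5); tank 3 never drops to <=3
Tank 3 never reaches <=3 within 15 steps

Answer: -1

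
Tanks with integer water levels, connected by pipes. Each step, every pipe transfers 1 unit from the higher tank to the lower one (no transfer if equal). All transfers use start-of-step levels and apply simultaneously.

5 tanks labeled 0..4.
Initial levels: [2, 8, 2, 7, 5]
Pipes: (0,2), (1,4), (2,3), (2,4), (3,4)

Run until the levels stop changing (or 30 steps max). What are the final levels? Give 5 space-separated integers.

Answer: 4 6 6 5 3

Derivation:
Step 1: flows [0=2,1->4,3->2,4->2,3->4] -> levels [2 7 4 5 6]
Step 2: flows [2->0,1->4,3->2,4->2,4->3] -> levels [3 6 5 5 5]
Step 3: flows [2->0,1->4,2=3,2=4,3=4] -> levels [4 5 4 5 6]
Step 4: flows [0=2,4->1,3->2,4->2,4->3] -> levels [4 6 6 5 3]
Step 5: flows [2->0,1->4,2->3,2->4,3->4] -> levels [5 5 3 5 6]
Step 6: flows [0->2,4->1,3->2,4->2,4->3] -> levels [4 6 6 5 3]
  -> period-2 cycle: step 6 state = step 4 state; never stabilizes
  -> state at step 30: (30-4) mod 2 = 0, same as step 4 -> [4 6 6 5 3]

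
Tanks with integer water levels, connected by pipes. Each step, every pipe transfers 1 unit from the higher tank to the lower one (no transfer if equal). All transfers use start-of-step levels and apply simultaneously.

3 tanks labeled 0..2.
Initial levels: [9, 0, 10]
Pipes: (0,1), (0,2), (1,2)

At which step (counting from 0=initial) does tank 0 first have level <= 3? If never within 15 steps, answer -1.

Step 1: flows [0->1,2->0,2->1] -> levels [9 2 8]
Step 2: flows [0->1,0->2,2->1] -> levels [7 4 8]
Step 3: flows [0->1,2->0,2->1] -> levels [7 6 6]
Step 4: flows [0->1,0->2,1=2] -> levels [5 7 7]
Step 5: flows [1->0,2->0,1=2] -> levels [7 6 6]
  -> period-2 cycle (repeats step 3); tank 0 never drops to <=3
Tank 0 never reaches <=3 within 15 steps

Answer: -1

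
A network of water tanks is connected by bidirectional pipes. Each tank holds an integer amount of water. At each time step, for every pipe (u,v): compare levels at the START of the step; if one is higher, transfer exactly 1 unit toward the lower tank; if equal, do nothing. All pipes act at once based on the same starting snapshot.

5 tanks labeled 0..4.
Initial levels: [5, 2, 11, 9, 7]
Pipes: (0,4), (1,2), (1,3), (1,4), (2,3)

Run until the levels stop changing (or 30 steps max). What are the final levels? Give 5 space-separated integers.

Step 1: flows [4->0,2->1,3->1,4->1,2->3] -> levels [6 5 9 9 5]
Step 2: flows [0->4,2->1,3->1,1=4,2=3] -> levels [5 7 8 8 6]
Step 3: flows [4->0,2->1,3->1,1->4,2=3] -> levels [6 8 7 7 6]
Step 4: flows [0=4,1->2,1->3,1->4,2=3] -> levels [6 5 8 8 7]
Step 5: flows [4->0,2->1,3->1,4->1,2=3] -> levels [7 8 7 7 5]
Step 6: flows [0->4,1->2,1->3,1->4,2=3] -> levels [6 5 8 8 7]
  -> period-2 cycle: step 6 state = step 4 state; never stabilizes
  -> state at step 30: (30-4) mod 2 = 0, same as step 4 -> [6 5 8 8 7]

Answer: 6 5 8 8 7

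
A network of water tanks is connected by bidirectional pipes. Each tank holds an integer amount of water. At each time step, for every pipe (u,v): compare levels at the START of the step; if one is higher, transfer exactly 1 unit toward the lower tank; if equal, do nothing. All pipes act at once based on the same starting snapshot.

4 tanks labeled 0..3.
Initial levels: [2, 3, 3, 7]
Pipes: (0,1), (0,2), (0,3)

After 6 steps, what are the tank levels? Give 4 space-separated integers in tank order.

Step 1: flows [1->0,2->0,3->0] -> levels [5 2 2 6]
Step 2: flows [0->1,0->2,3->0] -> levels [4 3 3 5]
Step 3: flows [0->1,0->2,3->0] -> levels [3 4 4 4]
Step 4: flows [1->0,2->0,3->0] -> levels [6 3 3 3]
Step 5: flows [0->1,0->2,0->3] -> levels [3 4 4 4]
  -> period-2 cycle: step 5 state = step 3 state
  -> state at step 6: (6-3) mod 2 = 1, same as step 4 -> [6 3 3 3]

Answer: 6 3 3 3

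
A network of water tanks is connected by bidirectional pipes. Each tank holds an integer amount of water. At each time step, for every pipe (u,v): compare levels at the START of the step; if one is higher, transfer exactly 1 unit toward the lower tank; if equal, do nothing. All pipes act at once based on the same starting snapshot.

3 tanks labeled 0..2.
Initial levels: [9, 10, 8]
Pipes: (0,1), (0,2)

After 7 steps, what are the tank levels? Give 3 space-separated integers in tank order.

Answer: 9 9 9

Derivation:
Step 1: flows [1->0,0->2] -> levels [9 9 9]
Step 2: flows [0=1,0=2] -> levels [9 9 9]
  -> stable; steps 3..7 unchanged -> [9 9 9]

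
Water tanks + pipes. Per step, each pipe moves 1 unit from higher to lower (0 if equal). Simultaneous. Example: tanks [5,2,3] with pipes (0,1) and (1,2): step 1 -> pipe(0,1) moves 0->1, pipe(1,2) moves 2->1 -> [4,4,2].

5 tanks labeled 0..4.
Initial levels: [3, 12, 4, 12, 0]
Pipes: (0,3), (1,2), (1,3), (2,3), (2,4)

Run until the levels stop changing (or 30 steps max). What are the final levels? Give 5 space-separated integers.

Step 1: flows [3->0,1->2,1=3,3->2,2->4] -> levels [4 11 5 10 1]
Step 2: flows [3->0,1->2,1->3,3->2,2->4] -> levels [5 9 6 9 2]
Step 3: flows [3->0,1->2,1=3,3->2,2->4] -> levels [6 8 7 7 3]
Step 4: flows [3->0,1->2,1->3,2=3,2->4] -> levels [7 6 7 7 4]
Step 5: flows [0=3,2->1,3->1,2=3,2->4] -> levels [7 8 5 6 5]
Step 6: flows [0->3,1->2,1->3,3->2,2=4] -> levels [6 6 7 7 5]
Step 7: flows [3->0,2->1,3->1,2=3,2->4] -> levels [7 8 5 5 6]
Step 8: flows [0->3,1->2,1->3,2=3,4->2] -> levels [6 6 7 7 5]
  -> period-2 cycle: step 8 state = step 6 state; never stabilizes
  -> state at step 30: (30-6) mod 2 = 0, same as step 6 -> [6 6 7 7 5]

Answer: 6 6 7 7 5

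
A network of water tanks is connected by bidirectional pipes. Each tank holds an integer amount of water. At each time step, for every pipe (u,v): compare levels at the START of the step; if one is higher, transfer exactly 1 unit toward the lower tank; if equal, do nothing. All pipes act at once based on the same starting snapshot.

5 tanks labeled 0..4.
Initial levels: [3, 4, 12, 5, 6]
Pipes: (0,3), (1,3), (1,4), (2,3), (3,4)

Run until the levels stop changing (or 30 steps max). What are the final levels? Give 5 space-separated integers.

Step 1: flows [3->0,3->1,4->1,2->3,4->3] -> levels [4 6 11 5 4]
Step 2: flows [3->0,1->3,1->4,2->3,3->4] -> levels [5 4 10 5 6]
Step 3: flows [0=3,3->1,4->1,2->3,4->3] -> levels [5 6 9 6 4]
Step 4: flows [3->0,1=3,1->4,2->3,3->4] -> levels [6 5 8 5 6]
Step 5: flows [0->3,1=3,4->1,2->3,4->3] -> levels [5 6 7 8 4]
Step 6: flows [3->0,3->1,1->4,3->2,3->4] -> levels [6 6 8 4 6]
Step 7: flows [0->3,1->3,1=4,2->3,4->3] -> levels [5 5 7 8 5]
Step 8: flows [3->0,3->1,1=4,3->2,3->4] -> levels [6 6 8 4 6]
  -> period-2 cycle: step 8 state = step 6 state; never stabilizes
  -> state at step 30: (30-6) mod 2 = 0, same as step 6 -> [6 6 8 4 6]

Answer: 6 6 8 4 6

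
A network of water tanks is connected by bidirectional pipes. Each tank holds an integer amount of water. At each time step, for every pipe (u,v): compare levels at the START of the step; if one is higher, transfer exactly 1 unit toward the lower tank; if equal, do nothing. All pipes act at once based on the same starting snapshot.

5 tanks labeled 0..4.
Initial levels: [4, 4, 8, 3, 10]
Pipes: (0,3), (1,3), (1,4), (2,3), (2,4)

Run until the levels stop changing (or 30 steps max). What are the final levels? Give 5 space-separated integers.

Step 1: flows [0->3,1->3,4->1,2->3,4->2] -> levels [3 4 8 6 8]
Step 2: flows [3->0,3->1,4->1,2->3,2=4] -> levels [4 6 7 5 7]
Step 3: flows [3->0,1->3,4->1,2->3,2=4] -> levels [5 6 6 6 6]
Step 4: flows [3->0,1=3,1=4,2=3,2=4] -> levels [6 6 6 5 6]
Step 5: flows [0->3,1->3,1=4,2->3,2=4] -> levels [5 5 5 8 6]
Step 6: flows [3->0,3->1,4->1,3->2,4->2] -> levels [6 7 7 5 4]
Step 7: flows [0->3,1->3,1->4,2->3,2->4] -> levels [5 5 5 8 6]
  -> period-2 cycle: step 7 state = step 5 state; never stabilizes
  -> state at step 30: (30-5) mod 2 = 1, same as step 6 -> [6 7 7 5 4]

Answer: 6 7 7 5 4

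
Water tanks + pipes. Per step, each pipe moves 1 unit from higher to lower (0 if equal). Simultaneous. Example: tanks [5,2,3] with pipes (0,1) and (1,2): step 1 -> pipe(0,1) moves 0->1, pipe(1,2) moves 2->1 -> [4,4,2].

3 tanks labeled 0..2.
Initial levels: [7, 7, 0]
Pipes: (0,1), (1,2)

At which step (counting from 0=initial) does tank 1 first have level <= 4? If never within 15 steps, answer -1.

Step 1: flows [0=1,1->2] -> levels [7 6 1]
Step 2: flows [0->1,1->2] -> levels [6 6 2]
Step 3: flows [0=1,1->2] -> levels [6 5 3]
Step 4: flows [0->1,1->2] -> levels [5 5 4]
Step 5: flows [0=1,1->2] -> levels [5 4 5]
Tank 1 first reaches <=4 at step 5

Answer: 5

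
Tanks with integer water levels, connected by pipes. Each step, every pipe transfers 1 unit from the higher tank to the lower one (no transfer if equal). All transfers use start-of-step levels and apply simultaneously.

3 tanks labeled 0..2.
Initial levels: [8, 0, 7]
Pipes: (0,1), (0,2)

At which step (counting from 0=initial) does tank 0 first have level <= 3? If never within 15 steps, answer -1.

Answer: -1

Derivation:
Step 1: flows [0->1,0->2] -> levels [6 1 8]
Step 2: flows [0->1,2->0] -> levels [6 2 7]
Step 3: flows [0->1,2->0] -> levels [6 3 6]
Step 4: flows [0->1,0=2] -> levels [5 4 6]
Step 5: flows [0->1,2->0] -> levels [5 5 5]
Step 6: flows [0=1,0=2] -> levels [5 5 5]
  -> stable; tank 0 stays at 5 > 3
Tank 0 never reaches <=3 within 15 steps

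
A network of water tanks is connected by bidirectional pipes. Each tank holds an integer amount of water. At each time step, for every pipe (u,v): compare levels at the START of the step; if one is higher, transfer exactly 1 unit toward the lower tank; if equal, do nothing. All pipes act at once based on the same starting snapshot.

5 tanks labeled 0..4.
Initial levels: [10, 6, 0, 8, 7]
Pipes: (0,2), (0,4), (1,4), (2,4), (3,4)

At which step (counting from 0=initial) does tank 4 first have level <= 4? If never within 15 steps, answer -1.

Answer: -1

Derivation:
Step 1: flows [0->2,0->4,4->1,4->2,3->4] -> levels [8 7 2 7 7]
Step 2: flows [0->2,0->4,1=4,4->2,3=4] -> levels [6 7 4 7 7]
Step 3: flows [0->2,4->0,1=4,4->2,3=4] -> levels [6 7 6 7 5]
Step 4: flows [0=2,0->4,1->4,2->4,3->4] -> levels [5 6 5 6 9]
Step 5: flows [0=2,4->0,4->1,4->2,4->3] -> levels [6 7 6 7 5]
  -> period-2 cycle (repeats step 3); tank 4 never drops to <=4
Tank 4 never reaches <=4 within 15 steps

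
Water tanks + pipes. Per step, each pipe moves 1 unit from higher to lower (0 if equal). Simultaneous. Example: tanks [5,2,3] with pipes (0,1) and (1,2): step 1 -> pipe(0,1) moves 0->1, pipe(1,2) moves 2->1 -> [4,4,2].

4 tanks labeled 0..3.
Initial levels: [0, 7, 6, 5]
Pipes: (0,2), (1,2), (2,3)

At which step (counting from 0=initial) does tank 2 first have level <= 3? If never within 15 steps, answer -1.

Step 1: flows [2->0,1->2,2->3] -> levels [1 6 5 6]
Step 2: flows [2->0,1->2,3->2] -> levels [2 5 6 5]
Step 3: flows [2->0,2->1,2->3] -> levels [3 6 3 6]
Tank 2 first reaches <=3 at step 3

Answer: 3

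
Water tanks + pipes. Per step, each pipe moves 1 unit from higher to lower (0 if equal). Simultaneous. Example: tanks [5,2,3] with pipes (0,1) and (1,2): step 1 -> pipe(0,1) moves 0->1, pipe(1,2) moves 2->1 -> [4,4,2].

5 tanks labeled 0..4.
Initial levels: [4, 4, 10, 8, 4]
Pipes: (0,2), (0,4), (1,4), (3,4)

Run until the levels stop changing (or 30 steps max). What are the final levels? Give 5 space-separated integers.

Answer: 8 6 6 6 4

Derivation:
Step 1: flows [2->0,0=4,1=4,3->4] -> levels [5 4 9 7 5]
Step 2: flows [2->0,0=4,4->1,3->4] -> levels [6 5 8 6 5]
Step 3: flows [2->0,0->4,1=4,3->4] -> levels [6 5 7 5 7]
Step 4: flows [2->0,4->0,4->1,4->3] -> levels [8 6 6 6 4]
Step 5: flows [0->2,0->4,1->4,3->4] -> levels [6 5 7 5 7]
  -> period-2 cycle: step 5 state = step 3 state; never stabilizes
  -> state at step 30: (30-3) mod 2 = 1, same as step 4 -> [8 6 6 6 4]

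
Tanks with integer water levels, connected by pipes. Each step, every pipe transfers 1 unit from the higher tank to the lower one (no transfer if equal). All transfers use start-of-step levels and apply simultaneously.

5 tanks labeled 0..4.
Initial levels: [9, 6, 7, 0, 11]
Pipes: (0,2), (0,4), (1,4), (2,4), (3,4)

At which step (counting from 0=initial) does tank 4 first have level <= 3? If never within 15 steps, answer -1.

Answer: -1

Derivation:
Step 1: flows [0->2,4->0,4->1,4->2,4->3] -> levels [9 7 9 1 7]
Step 2: flows [0=2,0->4,1=4,2->4,4->3] -> levels [8 7 8 2 8]
Step 3: flows [0=2,0=4,4->1,2=4,4->3] -> levels [8 8 8 3 6]
Step 4: flows [0=2,0->4,1->4,2->4,4->3] -> levels [7 7 7 4 8]
Step 5: flows [0=2,4->0,4->1,4->2,4->3] -> levels [8 8 8 5 4]
Step 6: flows [0=2,0->4,1->4,2->4,3->4] -> levels [7 7 7 4 8]
  -> period-2 cycle (repeats step 4); tank 4 never drops to <=3
Tank 4 never reaches <=3 within 15 steps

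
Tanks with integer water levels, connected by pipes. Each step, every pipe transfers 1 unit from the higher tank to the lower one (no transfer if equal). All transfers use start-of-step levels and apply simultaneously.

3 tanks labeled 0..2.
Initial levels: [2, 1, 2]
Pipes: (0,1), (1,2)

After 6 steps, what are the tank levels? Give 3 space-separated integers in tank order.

Answer: 2 1 2

Derivation:
Step 1: flows [0->1,2->1] -> levels [1 3 1]
Step 2: flows [1->0,1->2] -> levels [2 1 2]
  -> period-2 cycle: step 2 state = step 0 state
  -> state at step 6: (6-0) mod 2 = 0, same as step 0 -> [2 1 2]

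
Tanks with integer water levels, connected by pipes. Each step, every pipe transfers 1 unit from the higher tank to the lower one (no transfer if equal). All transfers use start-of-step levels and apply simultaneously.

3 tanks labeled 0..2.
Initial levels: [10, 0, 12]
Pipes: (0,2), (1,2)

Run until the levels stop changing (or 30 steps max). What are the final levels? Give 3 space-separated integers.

Answer: 7 7 8

Derivation:
Step 1: flows [2->0,2->1] -> levels [11 1 10]
Step 2: flows [0->2,2->1] -> levels [10 2 10]
Step 3: flows [0=2,2->1] -> levels [10 3 9]
Step 4: flows [0->2,2->1] -> levels [9 4 9]
Step 5: flows [0=2,2->1] -> levels [9 5 8]
Step 6: flows [0->2,2->1] -> levels [8 6 8]
Step 7: flows [0=2,2->1] -> levels [8 7 7]
Step 8: flows [0->2,1=2] -> levels [7 7 8]
Step 9: flows [2->0,2->1] -> levels [8 8 6]
Step 10: flows [0->2,1->2] -> levels [7 7 8]
  -> period-2 cycle: step 10 state = step 8 state; never stabilizes
  -> state at step 30: (30-8) mod 2 = 0, same as step 8 -> [7 7 8]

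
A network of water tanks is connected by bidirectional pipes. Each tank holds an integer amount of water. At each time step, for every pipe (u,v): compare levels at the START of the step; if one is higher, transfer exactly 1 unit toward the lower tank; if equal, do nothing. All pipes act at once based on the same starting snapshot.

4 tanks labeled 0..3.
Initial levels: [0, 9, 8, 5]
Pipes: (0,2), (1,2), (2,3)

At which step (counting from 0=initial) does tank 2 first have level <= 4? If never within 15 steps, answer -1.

Step 1: flows [2->0,1->2,2->3] -> levels [1 8 7 6]
Step 2: flows [2->0,1->2,2->3] -> levels [2 7 6 7]
Step 3: flows [2->0,1->2,3->2] -> levels [3 6 7 6]
Step 4: flows [2->0,2->1,2->3] -> levels [4 7 4 7]
Tank 2 first reaches <=4 at step 4

Answer: 4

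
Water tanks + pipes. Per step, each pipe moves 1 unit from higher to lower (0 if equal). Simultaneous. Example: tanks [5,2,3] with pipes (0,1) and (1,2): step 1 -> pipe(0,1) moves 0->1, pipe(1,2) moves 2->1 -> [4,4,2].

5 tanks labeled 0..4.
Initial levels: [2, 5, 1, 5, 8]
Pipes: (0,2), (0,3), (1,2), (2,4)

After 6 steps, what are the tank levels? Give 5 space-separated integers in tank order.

Answer: 5 5 3 3 5

Derivation:
Step 1: flows [0->2,3->0,1->2,4->2] -> levels [2 4 4 4 7]
Step 2: flows [2->0,3->0,1=2,4->2] -> levels [4 4 4 3 6]
Step 3: flows [0=2,0->3,1=2,4->2] -> levels [3 4 5 4 5]
Step 4: flows [2->0,3->0,2->1,2=4] -> levels [5 5 3 3 5]
Step 5: flows [0->2,0->3,1->2,4->2] -> levels [3 4 6 4 4]
Step 6: flows [2->0,3->0,2->1,2->4] -> levels [5 5 3 3 5]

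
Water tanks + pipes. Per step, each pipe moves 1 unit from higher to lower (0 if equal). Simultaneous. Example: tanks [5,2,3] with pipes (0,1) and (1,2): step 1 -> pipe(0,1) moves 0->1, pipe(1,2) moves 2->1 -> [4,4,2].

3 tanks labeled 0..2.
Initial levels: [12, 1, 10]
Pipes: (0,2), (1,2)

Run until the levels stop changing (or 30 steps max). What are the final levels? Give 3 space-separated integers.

Step 1: flows [0->2,2->1] -> levels [11 2 10]
Step 2: flows [0->2,2->1] -> levels [10 3 10]
Step 3: flows [0=2,2->1] -> levels [10 4 9]
Step 4: flows [0->2,2->1] -> levels [9 5 9]
Step 5: flows [0=2,2->1] -> levels [9 6 8]
Step 6: flows [0->2,2->1] -> levels [8 7 8]
Step 7: flows [0=2,2->1] -> levels [8 8 7]
Step 8: flows [0->2,1->2] -> levels [7 7 9]
Step 9: flows [2->0,2->1] -> levels [8 8 7]
  -> period-2 cycle: step 9 state = step 7 state; never stabilizes
  -> state at step 30: (30-7) mod 2 = 1, same as step 8 -> [7 7 9]

Answer: 7 7 9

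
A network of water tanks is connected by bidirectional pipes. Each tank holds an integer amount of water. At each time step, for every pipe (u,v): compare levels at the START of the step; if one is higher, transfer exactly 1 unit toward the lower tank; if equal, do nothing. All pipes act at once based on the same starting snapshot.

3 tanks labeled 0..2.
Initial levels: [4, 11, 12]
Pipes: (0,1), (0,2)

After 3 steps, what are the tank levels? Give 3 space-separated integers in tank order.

Step 1: flows [1->0,2->0] -> levels [6 10 11]
Step 2: flows [1->0,2->0] -> levels [8 9 10]
Step 3: flows [1->0,2->0] -> levels [10 8 9]

Answer: 10 8 9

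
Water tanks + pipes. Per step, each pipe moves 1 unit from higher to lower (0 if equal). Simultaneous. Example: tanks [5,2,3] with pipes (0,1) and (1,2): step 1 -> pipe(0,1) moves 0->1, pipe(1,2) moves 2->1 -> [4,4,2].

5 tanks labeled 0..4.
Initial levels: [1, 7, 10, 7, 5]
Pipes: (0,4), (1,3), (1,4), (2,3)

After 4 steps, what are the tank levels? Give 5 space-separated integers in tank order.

Step 1: flows [4->0,1=3,1->4,2->3] -> levels [2 6 9 8 5]
Step 2: flows [4->0,3->1,1->4,2->3] -> levels [3 6 8 8 5]
Step 3: flows [4->0,3->1,1->4,2=3] -> levels [4 6 8 7 5]
Step 4: flows [4->0,3->1,1->4,2->3] -> levels [5 6 7 7 5]

Answer: 5 6 7 7 5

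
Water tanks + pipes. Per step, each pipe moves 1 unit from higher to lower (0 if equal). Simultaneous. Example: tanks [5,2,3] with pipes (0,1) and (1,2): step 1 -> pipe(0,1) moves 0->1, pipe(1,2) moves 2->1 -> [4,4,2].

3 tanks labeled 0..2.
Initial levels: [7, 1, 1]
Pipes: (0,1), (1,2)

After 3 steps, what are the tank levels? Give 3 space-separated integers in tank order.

Answer: 4 3 2

Derivation:
Step 1: flows [0->1,1=2] -> levels [6 2 1]
Step 2: flows [0->1,1->2] -> levels [5 2 2]
Step 3: flows [0->1,1=2] -> levels [4 3 2]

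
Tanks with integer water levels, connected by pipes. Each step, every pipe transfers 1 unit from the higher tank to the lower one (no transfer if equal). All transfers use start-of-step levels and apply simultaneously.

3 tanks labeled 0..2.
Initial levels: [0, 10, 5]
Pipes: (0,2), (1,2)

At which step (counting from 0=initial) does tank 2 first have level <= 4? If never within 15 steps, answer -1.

Step 1: flows [2->0,1->2] -> levels [1 9 5]
Step 2: flows [2->0,1->2] -> levels [2 8 5]
Step 3: flows [2->0,1->2] -> levels [3 7 5]
Step 4: flows [2->0,1->2] -> levels [4 6 5]
Step 5: flows [2->0,1->2] -> levels [5 5 5]
Step 6: flows [0=2,1=2] -> levels [5 5 5]
  -> stable; tank 2 stays at 5 > 4
Tank 2 never reaches <=4 within 15 steps

Answer: -1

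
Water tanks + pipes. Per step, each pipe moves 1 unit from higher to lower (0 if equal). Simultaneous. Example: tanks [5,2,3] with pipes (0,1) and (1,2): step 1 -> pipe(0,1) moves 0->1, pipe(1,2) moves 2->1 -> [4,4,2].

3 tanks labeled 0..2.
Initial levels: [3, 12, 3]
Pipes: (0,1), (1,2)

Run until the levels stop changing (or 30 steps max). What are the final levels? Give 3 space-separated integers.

Answer: 6 6 6

Derivation:
Step 1: flows [1->0,1->2] -> levels [4 10 4]
Step 2: flows [1->0,1->2] -> levels [5 8 5]
Step 3: flows [1->0,1->2] -> levels [6 6 6]
Step 4: flows [0=1,1=2] -> levels [6 6 6]
  -> stable (no change)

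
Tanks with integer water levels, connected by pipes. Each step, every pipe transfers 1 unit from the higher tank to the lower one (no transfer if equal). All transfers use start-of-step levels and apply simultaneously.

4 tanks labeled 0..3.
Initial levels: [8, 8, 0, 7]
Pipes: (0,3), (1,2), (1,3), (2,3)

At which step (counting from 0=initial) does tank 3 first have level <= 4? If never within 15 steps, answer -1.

Step 1: flows [0->3,1->2,1->3,3->2] -> levels [7 6 2 8]
Step 2: flows [3->0,1->2,3->1,3->2] -> levels [8 6 4 5]
Step 3: flows [0->3,1->2,1->3,3->2] -> levels [7 4 6 6]
Step 4: flows [0->3,2->1,3->1,2=3] -> levels [6 6 5 6]
Step 5: flows [0=3,1->2,1=3,3->2] -> levels [6 5 7 5]
Step 6: flows [0->3,2->1,1=3,2->3] -> levels [5 6 5 7]
Step 7: flows [3->0,1->2,3->1,3->2] -> levels [6 6 7 4]
Tank 3 first reaches <=4 at step 7

Answer: 7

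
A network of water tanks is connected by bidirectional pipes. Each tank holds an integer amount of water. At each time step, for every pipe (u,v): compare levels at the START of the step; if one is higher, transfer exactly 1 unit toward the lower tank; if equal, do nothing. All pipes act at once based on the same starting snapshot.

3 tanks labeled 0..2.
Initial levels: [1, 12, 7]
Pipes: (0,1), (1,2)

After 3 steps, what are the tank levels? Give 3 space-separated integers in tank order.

Step 1: flows [1->0,1->2] -> levels [2 10 8]
Step 2: flows [1->0,1->2] -> levels [3 8 9]
Step 3: flows [1->0,2->1] -> levels [4 8 8]

Answer: 4 8 8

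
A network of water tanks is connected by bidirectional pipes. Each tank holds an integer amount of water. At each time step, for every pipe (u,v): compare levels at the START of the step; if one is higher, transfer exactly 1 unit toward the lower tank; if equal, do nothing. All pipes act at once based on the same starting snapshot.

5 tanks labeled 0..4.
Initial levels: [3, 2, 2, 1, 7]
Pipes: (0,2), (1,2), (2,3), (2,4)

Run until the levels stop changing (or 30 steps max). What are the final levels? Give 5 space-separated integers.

Step 1: flows [0->2,1=2,2->3,4->2] -> levels [2 2 3 2 6]
Step 2: flows [2->0,2->1,2->3,4->2] -> levels [3 3 1 3 5]
Step 3: flows [0->2,1->2,3->2,4->2] -> levels [2 2 5 2 4]
Step 4: flows [2->0,2->1,2->3,2->4] -> levels [3 3 1 3 5]
  -> period-2 cycle: step 4 state = step 2 state; never stabilizes
  -> state at step 30: (30-2) mod 2 = 0, same as step 2 -> [3 3 1 3 5]

Answer: 3 3 1 3 5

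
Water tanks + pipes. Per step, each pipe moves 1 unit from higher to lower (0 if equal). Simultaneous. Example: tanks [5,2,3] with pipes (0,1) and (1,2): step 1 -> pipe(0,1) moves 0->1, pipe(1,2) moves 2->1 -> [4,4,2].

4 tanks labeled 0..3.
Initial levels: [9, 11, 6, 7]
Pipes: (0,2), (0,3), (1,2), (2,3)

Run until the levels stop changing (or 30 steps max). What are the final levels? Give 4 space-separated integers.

Answer: 9 9 6 9

Derivation:
Step 1: flows [0->2,0->3,1->2,3->2] -> levels [7 10 9 7]
Step 2: flows [2->0,0=3,1->2,2->3] -> levels [8 9 8 8]
Step 3: flows [0=2,0=3,1->2,2=3] -> levels [8 8 9 8]
Step 4: flows [2->0,0=3,2->1,2->3] -> levels [9 9 6 9]
Step 5: flows [0->2,0=3,1->2,3->2] -> levels [8 8 9 8]
  -> period-2 cycle: step 5 state = step 3 state; never stabilizes
  -> state at step 30: (30-3) mod 2 = 1, same as step 4 -> [9 9 6 9]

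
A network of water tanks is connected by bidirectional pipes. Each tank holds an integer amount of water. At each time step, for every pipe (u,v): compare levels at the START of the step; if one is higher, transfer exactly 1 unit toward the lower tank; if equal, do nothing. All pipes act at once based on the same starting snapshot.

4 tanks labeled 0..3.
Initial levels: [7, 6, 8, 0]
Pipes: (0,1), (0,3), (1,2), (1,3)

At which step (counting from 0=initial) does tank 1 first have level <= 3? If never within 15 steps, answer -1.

Answer: -1

Derivation:
Step 1: flows [0->1,0->3,2->1,1->3] -> levels [5 7 7 2]
Step 2: flows [1->0,0->3,1=2,1->3] -> levels [5 5 7 4]
Step 3: flows [0=1,0->3,2->1,1->3] -> levels [4 5 6 6]
Step 4: flows [1->0,3->0,2->1,3->1] -> levels [6 6 5 4]
Step 5: flows [0=1,0->3,1->2,1->3] -> levels [5 4 6 6]
Step 6: flows [0->1,3->0,2->1,3->1] -> levels [5 7 5 4]
Step 7: flows [1->0,0->3,1->2,1->3] -> levels [5 4 6 6]
  -> period-2 cycle (repeats step 5); tank 1 never drops to <=3
Tank 1 never reaches <=3 within 15 steps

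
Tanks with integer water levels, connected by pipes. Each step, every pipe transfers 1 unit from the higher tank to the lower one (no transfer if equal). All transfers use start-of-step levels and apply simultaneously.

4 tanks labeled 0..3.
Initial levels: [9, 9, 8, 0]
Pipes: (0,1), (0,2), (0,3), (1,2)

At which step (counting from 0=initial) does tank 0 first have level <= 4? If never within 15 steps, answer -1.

Step 1: flows [0=1,0->2,0->3,1->2] -> levels [7 8 10 1]
Step 2: flows [1->0,2->0,0->3,2->1] -> levels [8 8 8 2]
Step 3: flows [0=1,0=2,0->3,1=2] -> levels [7 8 8 3]
Step 4: flows [1->0,2->0,0->3,1=2] -> levels [8 7 7 4]
Step 5: flows [0->1,0->2,0->3,1=2] -> levels [5 8 8 5]
Step 6: flows [1->0,2->0,0=3,1=2] -> levels [7 7 7 5]
Step 7: flows [0=1,0=2,0->3,1=2] -> levels [6 7 7 6]
Step 8: flows [1->0,2->0,0=3,1=2] -> levels [8 6 6 6]
Step 9: flows [0->1,0->2,0->3,1=2] -> levels [5 7 7 7]
Step 10: flows [1->0,2->0,3->0,1=2] -> levels [8 6 6 6]
  -> period-2 cycle (repeats step 8); tank 0 never drops to <=4
Tank 0 never reaches <=4 within 15 steps

Answer: -1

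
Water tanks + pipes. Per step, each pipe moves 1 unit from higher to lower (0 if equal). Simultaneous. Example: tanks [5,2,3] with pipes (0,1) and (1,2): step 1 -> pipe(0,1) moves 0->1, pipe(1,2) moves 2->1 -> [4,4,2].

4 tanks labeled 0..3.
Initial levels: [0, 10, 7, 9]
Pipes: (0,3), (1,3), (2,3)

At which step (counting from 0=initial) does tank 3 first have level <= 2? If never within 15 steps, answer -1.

Step 1: flows [3->0,1->3,3->2] -> levels [1 9 8 8]
Step 2: flows [3->0,1->3,2=3] -> levels [2 8 8 8]
Step 3: flows [3->0,1=3,2=3] -> levels [3 8 8 7]
Step 4: flows [3->0,1->3,2->3] -> levels [4 7 7 8]
Step 5: flows [3->0,3->1,3->2] -> levels [5 8 8 5]
Step 6: flows [0=3,1->3,2->3] -> levels [5 7 7 7]
Step 7: flows [3->0,1=3,2=3] -> levels [6 7 7 6]
Step 8: flows [0=3,1->3,2->3] -> levels [6 6 6 8]
Step 9: flows [3->0,3->1,3->2] -> levels [7 7 7 5]
Step 10: flows [0->3,1->3,2->3] -> levels [6 6 6 8]
  -> period-2 cycle (repeats step 8); tank 3 never drops to <=2
Tank 3 never reaches <=2 within 15 steps

Answer: -1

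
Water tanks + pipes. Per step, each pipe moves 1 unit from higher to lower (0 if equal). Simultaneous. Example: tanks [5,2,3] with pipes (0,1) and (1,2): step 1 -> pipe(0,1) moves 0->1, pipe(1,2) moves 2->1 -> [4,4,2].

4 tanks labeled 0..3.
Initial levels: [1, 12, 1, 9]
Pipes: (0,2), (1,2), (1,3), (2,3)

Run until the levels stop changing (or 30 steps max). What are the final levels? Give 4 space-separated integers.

Answer: 6 6 4 7

Derivation:
Step 1: flows [0=2,1->2,1->3,3->2] -> levels [1 10 3 9]
Step 2: flows [2->0,1->2,1->3,3->2] -> levels [2 8 4 9]
Step 3: flows [2->0,1->2,3->1,3->2] -> levels [3 8 5 7]
Step 4: flows [2->0,1->2,1->3,3->2] -> levels [4 6 6 7]
Step 5: flows [2->0,1=2,3->1,3->2] -> levels [5 7 6 5]
Step 6: flows [2->0,1->2,1->3,2->3] -> levels [6 5 5 7]
Step 7: flows [0->2,1=2,3->1,3->2] -> levels [5 6 7 5]
Step 8: flows [2->0,2->1,1->3,2->3] -> levels [6 6 4 7]
Step 9: flows [0->2,1->2,3->1,3->2] -> levels [5 6 7 5]
  -> period-2 cycle: step 9 state = step 7 state; never stabilizes
  -> state at step 30: (30-7) mod 2 = 1, same as step 8 -> [6 6 4 7]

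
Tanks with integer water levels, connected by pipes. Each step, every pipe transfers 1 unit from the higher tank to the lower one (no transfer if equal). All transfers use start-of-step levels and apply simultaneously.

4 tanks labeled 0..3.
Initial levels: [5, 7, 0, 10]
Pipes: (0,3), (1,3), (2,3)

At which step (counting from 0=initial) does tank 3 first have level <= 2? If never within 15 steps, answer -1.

Answer: -1

Derivation:
Step 1: flows [3->0,3->1,3->2] -> levels [6 8 1 7]
Step 2: flows [3->0,1->3,3->2] -> levels [7 7 2 6]
Step 3: flows [0->3,1->3,3->2] -> levels [6 6 3 7]
Step 4: flows [3->0,3->1,3->2] -> levels [7 7 4 4]
Step 5: flows [0->3,1->3,2=3] -> levels [6 6 4 6]
Step 6: flows [0=3,1=3,3->2] -> levels [6 6 5 5]
Step 7: flows [0->3,1->3,2=3] -> levels [5 5 5 7]
Step 8: flows [3->0,3->1,3->2] -> levels [6 6 6 4]
Step 9: flows [0->3,1->3,2->3] -> levels [5 5 5 7]
  -> period-2 cycle (repeats step 7); tank 3 never drops to <=2
Tank 3 never reaches <=2 within 15 steps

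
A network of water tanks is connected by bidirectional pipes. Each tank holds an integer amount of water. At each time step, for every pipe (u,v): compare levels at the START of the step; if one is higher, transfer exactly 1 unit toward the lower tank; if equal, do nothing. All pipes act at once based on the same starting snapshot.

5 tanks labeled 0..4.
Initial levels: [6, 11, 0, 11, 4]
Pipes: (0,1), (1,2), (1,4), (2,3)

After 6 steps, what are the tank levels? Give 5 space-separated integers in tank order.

Answer: 7 4 8 6 7

Derivation:
Step 1: flows [1->0,1->2,1->4,3->2] -> levels [7 8 2 10 5]
Step 2: flows [1->0,1->2,1->4,3->2] -> levels [8 5 4 9 6]
Step 3: flows [0->1,1->2,4->1,3->2] -> levels [7 6 6 8 5]
Step 4: flows [0->1,1=2,1->4,3->2] -> levels [6 6 7 7 6]
Step 5: flows [0=1,2->1,1=4,2=3] -> levels [6 7 6 7 6]
Step 6: flows [1->0,1->2,1->4,3->2] -> levels [7 4 8 6 7]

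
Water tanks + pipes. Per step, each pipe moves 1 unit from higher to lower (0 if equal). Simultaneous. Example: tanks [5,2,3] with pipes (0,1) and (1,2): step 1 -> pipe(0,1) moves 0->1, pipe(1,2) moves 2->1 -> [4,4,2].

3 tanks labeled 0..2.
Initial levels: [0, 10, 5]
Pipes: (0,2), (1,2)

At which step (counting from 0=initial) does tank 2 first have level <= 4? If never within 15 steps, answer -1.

Step 1: flows [2->0,1->2] -> levels [1 9 5]
Step 2: flows [2->0,1->2] -> levels [2 8 5]
Step 3: flows [2->0,1->2] -> levels [3 7 5]
Step 4: flows [2->0,1->2] -> levels [4 6 5]
Step 5: flows [2->0,1->2] -> levels [5 5 5]
Step 6: flows [0=2,1=2] -> levels [5 5 5]
  -> stable; tank 2 stays at 5 > 4
Tank 2 never reaches <=4 within 15 steps

Answer: -1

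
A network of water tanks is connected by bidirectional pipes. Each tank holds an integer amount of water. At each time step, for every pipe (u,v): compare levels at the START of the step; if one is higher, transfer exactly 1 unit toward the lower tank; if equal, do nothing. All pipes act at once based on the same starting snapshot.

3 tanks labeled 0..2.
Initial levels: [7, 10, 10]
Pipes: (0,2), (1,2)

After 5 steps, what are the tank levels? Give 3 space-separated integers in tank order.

Answer: 9 9 9

Derivation:
Step 1: flows [2->0,1=2] -> levels [8 10 9]
Step 2: flows [2->0,1->2] -> levels [9 9 9]
Step 3: flows [0=2,1=2] -> levels [9 9 9]
  -> stable; steps 4..5 unchanged -> [9 9 9]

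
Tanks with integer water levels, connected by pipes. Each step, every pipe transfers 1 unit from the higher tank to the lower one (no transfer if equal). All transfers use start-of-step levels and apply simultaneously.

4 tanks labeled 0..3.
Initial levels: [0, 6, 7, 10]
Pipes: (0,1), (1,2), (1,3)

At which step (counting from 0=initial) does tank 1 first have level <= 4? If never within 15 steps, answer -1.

Answer: -1

Derivation:
Step 1: flows [1->0,2->1,3->1] -> levels [1 7 6 9]
Step 2: flows [1->0,1->2,3->1] -> levels [2 6 7 8]
Step 3: flows [1->0,2->1,3->1] -> levels [3 7 6 7]
Step 4: flows [1->0,1->2,1=3] -> levels [4 5 7 7]
Step 5: flows [1->0,2->1,3->1] -> levels [5 6 6 6]
Step 6: flows [1->0,1=2,1=3] -> levels [6 5 6 6]
Step 7: flows [0->1,2->1,3->1] -> levels [5 8 5 5]
Step 8: flows [1->0,1->2,1->3] -> levels [6 5 6 6]
  -> period-2 cycle (repeats step 6); tank 1 never drops to <=4
Tank 1 never reaches <=4 within 15 steps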